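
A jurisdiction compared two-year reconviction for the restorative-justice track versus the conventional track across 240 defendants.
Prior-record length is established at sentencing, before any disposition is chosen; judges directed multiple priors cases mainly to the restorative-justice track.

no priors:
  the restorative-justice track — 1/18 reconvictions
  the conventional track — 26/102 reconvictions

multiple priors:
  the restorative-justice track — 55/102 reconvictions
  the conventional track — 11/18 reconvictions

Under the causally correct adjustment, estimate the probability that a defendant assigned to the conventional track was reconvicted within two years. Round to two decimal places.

the restorative-justice track is lower inside every prior-record length stratum but the conventional track is lower in aggregate. Whether to stratify depends on how prior-record length relates to the disposition.
Prior-record length satisfies the back-door criterion: it is not a descendant of the disposition, and it blocks the spurious path from disposition to outcome. Adjusting for it (i.e., using the within-prior-record length rates) gives the causal effect.
Standardising the conventional track to the population prior-record length mix: 0.500·26/102 + 0.500·11/18 = 0.433.

0.43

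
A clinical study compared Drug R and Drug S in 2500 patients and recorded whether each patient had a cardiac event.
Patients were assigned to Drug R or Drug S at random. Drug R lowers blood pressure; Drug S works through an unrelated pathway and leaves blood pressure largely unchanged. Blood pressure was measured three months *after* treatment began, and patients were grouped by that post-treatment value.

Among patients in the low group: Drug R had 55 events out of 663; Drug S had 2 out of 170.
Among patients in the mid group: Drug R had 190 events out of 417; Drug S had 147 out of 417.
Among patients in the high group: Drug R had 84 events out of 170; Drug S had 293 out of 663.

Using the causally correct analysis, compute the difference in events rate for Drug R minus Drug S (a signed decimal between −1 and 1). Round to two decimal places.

Because the drug influences blood pressure, blood pressure is a post-treatment mediator, not a confounder. Stratifying on it would bias the estimate; the causal effect is the crude pooled difference.
The causal difference is the pooled difference: 0.263 − 0.354 = -0.090.

-0.09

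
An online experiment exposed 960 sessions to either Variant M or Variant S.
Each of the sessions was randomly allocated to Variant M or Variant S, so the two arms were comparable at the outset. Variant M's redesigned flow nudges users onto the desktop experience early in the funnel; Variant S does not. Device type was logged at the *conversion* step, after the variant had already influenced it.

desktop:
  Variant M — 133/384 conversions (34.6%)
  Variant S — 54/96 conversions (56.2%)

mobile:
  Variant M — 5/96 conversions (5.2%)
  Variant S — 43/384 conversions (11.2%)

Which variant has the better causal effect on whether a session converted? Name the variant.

Device type lies on the pathway variant → device type → outcome, so adjusting for it blocks the indirect effect. For the total causal effect of variant, use the unadjusted pooled rates.
Pooled: Variant M 28.7% vs Variant S 20.2%; Variant M is higher overall.

Variant M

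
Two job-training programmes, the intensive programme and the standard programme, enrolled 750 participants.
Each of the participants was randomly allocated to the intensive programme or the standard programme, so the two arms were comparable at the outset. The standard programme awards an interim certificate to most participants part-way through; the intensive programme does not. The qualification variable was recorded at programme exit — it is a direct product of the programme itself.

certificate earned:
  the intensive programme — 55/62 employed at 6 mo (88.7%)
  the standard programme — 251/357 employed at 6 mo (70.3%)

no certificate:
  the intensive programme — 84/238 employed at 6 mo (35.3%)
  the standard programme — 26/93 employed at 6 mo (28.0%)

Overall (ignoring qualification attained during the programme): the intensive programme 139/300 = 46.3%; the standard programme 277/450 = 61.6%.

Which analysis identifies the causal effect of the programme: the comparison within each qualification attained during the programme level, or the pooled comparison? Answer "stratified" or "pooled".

pooled

The qualification attained during the programme-specific comparison favours the intensive programme throughout, but the pooled figures favour the standard programme. The question is whether to condition on qualification attained during the programme.
Qualification attained during the programme is recorded after the programme and is itself shifted by it — it sits on the causal path from programme to outcome. Conditioning on a mediator would strip out part of the effect we want; the pooled comparison gives the total causal effect.
Pooled: the intensive programme 46.3% vs the standard programme 61.6%; the standard programme is higher overall.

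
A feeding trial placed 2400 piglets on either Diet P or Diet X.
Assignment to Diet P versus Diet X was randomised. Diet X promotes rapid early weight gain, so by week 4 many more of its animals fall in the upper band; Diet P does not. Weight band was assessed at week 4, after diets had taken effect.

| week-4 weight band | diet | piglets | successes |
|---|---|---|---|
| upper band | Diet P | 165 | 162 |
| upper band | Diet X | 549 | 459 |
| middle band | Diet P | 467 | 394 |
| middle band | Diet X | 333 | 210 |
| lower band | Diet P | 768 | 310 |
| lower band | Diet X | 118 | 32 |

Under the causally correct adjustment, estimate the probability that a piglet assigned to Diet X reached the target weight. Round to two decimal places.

Stratifying would compare diets among piglets the diets themselves sorted into week-4 weight band groups — a form of selection on an intermediate. The unconditioned pooled rates give the total causal effect.
So P(outcome | do(Diet X)) is just the pooled rate for Diet X: 701/1000 = 0.701.

0.70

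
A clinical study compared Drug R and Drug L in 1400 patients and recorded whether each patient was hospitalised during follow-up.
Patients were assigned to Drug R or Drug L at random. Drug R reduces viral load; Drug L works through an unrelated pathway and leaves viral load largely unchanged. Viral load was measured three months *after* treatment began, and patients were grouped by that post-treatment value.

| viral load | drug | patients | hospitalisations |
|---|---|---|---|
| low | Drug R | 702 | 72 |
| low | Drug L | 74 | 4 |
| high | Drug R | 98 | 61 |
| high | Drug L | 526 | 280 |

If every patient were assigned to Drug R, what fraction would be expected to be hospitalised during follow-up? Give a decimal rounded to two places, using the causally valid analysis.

0.17

Viral load is recorded after the drug and is itself shifted by it — it sits on the causal path from drug to outcome. Conditioning on a mediator would strip out part of the effect we want; the pooled comparison gives the total causal effect.
So P(outcome | do(Drug R)) is just the pooled rate for Drug R: 133/800 = 0.166.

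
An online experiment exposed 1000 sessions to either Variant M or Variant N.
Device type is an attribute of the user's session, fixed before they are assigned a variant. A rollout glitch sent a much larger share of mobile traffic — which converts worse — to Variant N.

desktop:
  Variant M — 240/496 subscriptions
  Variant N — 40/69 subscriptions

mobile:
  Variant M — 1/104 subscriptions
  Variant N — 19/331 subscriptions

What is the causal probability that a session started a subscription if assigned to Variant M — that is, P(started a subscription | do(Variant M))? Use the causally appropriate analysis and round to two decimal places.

Nothing the variant does changes device type; the imbalance is an allocation artefact. With device type also predicting the outcome, the pooled figure is confounded, and the within-stratum comparison is the causal one.
Standardising Variant M to the population device type mix: 0.565·240/496 + 0.435·1/104 = 0.278.

0.28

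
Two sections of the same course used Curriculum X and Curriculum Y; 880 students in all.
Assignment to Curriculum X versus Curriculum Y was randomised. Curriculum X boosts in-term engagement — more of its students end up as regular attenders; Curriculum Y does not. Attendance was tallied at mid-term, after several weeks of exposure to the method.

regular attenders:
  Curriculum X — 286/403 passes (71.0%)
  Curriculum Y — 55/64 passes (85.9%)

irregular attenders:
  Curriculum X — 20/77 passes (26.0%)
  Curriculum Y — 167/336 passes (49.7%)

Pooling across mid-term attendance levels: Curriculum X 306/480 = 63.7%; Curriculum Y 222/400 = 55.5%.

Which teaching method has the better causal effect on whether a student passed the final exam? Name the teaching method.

Curriculum X

Because the teaching method influences mid-term attendance, mid-term attendance is a post-treatment mediator, not a confounder. Stratifying on it would bias the estimate; the causal effect is the crude pooled difference.
Pooled: Curriculum X 63.7% vs Curriculum Y 55.5%; Curriculum X is higher overall.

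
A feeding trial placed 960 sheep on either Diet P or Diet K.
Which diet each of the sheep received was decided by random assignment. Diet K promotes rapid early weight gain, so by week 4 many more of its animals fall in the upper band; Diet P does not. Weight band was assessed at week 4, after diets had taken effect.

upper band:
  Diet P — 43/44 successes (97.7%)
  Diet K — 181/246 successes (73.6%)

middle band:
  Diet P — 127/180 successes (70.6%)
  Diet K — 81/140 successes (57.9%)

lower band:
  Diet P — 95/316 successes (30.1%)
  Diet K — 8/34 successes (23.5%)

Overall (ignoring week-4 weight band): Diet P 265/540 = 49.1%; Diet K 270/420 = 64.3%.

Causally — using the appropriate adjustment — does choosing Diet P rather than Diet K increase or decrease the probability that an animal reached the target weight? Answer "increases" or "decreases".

decreases

Week-4 weight band here is a post-treatment variable shaped by the diet; conditioning on it would introduce bias rather than remove it. The overall comparison is the causal one.
Pooled: Diet P 49.1% vs Diet K 64.3%; Diet K is higher overall.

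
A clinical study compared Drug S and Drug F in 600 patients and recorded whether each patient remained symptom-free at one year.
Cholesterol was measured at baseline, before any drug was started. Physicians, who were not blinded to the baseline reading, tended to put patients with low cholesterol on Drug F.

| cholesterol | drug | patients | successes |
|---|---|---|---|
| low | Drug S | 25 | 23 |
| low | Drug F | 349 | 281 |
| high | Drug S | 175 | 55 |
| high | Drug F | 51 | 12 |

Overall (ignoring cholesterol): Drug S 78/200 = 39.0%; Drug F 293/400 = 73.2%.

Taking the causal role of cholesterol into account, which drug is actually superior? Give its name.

Cholesterol is set before the drug has any effect — it is not caused by the drug — and it independently drives the outcome. That makes it a confounder, so the causal comparison is within cholesterol levels.
Within each level — low: 92.0% vs 80.5%; high: 31.4% vs 23.5% — Drug S is higher every time.

Drug S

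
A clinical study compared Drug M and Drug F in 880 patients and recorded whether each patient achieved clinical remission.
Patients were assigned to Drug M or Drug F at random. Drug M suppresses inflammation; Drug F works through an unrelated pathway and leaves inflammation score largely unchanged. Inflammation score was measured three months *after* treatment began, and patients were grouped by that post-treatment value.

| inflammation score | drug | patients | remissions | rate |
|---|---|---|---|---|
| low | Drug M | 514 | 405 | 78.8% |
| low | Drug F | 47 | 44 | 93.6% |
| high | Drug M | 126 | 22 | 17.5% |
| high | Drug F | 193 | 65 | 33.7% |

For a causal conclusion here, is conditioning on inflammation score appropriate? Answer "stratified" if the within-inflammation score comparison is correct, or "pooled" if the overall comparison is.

pooled

The stratified and pooled comparisons disagree (Drug F wins within each inflammation score; Drug M wins overall), so the answer turns on the causal role of inflammation score.
Stratifying would compare drugs among patients the drugs themselves sorted into inflammation score groups — a form of selection on an intermediate. The unconditioned pooled rates give the total causal effect.
Pooled: Drug M 66.7% vs Drug F 45.4%; Drug M is higher overall.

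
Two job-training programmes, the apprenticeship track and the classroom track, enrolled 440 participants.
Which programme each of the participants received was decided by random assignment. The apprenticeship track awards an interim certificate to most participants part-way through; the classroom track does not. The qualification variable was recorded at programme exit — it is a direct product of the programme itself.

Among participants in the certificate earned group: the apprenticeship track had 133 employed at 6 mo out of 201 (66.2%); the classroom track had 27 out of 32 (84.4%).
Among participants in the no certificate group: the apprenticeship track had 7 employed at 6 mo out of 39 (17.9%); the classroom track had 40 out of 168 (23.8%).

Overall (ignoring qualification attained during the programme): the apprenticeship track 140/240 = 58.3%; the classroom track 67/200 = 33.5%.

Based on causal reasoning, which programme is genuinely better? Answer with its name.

the apprenticeship track

The qualification attained during the programme-specific comparison favours the classroom track throughout, but the pooled figures favour the apprenticeship track. The question is whether to condition on qualification attained during the programme.
Because the programme influences qualification attained during the programme, qualification attained during the programme is a post-treatment mediator, not a confounder. Stratifying on it would bias the estimate; the causal effect is the crude pooled difference.
Pooled: the apprenticeship track 58.3% vs the classroom track 33.5%; the apprenticeship track is higher overall.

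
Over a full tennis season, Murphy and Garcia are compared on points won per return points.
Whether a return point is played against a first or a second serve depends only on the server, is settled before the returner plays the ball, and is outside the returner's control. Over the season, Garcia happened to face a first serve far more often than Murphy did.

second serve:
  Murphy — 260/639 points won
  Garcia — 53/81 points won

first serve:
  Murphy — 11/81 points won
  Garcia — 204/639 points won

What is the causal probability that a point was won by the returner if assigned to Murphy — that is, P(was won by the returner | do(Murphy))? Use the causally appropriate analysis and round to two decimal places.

Serve type is set before the player has any effect — it is not caused by the player — and it independently drives the outcome. That makes it a confounder, so the causal comparison is within serve type levels.
Standardising Murphy to the population serve type mix: 0.500·260/639 + 0.500·11/81 = 0.271.

0.27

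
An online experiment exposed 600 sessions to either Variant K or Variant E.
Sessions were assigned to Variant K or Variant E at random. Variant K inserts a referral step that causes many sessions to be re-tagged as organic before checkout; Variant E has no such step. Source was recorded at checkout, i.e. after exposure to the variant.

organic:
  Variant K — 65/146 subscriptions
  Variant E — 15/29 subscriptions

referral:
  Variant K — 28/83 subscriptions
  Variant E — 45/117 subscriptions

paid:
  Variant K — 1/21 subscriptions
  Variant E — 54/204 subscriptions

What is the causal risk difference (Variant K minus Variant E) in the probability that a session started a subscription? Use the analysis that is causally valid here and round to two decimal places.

Because the variant influences traffic source, traffic source is a post-treatment mediator, not a confounder. Stratifying on it would bias the estimate; the causal effect is the crude pooled difference.
The causal difference is the pooled difference: 0.376 − 0.326 = +0.050.

+0.05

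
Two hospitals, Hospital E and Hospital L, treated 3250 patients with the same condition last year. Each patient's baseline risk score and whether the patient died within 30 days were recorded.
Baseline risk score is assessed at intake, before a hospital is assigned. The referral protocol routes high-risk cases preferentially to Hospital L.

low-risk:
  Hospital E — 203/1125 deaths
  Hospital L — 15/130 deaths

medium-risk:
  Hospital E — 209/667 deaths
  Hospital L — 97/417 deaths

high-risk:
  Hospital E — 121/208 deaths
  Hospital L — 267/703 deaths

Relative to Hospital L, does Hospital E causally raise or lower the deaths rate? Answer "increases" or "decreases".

increases

Here baseline risk score is a common cause — it drives both which hospital a case falls under and the outcome. The crude comparison mixes populations; the stratum-specific rates are the causally relevant ones.
Within each level — low-risk: 18.0% vs 11.5%; medium-risk: 31.3% vs 23.3%; high-risk: 58.2% vs 38.0% — Hospital L is lower every time.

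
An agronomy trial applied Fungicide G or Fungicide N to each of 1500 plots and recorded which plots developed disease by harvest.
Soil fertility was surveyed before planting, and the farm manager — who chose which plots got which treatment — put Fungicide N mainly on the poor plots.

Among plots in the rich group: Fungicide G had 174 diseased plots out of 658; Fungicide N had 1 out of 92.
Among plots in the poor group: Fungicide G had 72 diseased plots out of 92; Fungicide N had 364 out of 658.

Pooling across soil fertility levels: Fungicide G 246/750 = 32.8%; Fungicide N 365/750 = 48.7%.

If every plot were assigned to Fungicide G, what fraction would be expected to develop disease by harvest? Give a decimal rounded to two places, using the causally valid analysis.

Within every soil fertility level Fungicide N has the lower rate, yet pooled Fungicide G does — Simpson's reversal.
Here soil fertility is a common cause — it drives both which fungicide a case falls under and the outcome. The crude comparison mixes populations; the stratum-specific rates are the causally relevant ones.
Standardising Fungicide G to the population soil fertility mix: 0.500·174/658 + 0.500·72/92 = 0.524.

0.52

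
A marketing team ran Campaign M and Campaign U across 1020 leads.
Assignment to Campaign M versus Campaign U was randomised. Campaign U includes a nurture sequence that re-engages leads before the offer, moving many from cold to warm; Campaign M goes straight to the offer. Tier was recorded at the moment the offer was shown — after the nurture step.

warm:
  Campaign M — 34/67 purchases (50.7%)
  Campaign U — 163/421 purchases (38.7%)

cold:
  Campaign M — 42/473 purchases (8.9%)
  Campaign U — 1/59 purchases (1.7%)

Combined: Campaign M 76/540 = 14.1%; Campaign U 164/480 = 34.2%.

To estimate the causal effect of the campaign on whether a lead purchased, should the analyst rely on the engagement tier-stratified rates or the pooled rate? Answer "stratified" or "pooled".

pooled

Engagement tier lies on the pathway campaign → engagement tier → outcome, so adjusting for it blocks the indirect effect. For the total causal effect of campaign, use the unadjusted pooled rates.
Pooled: Campaign M 14.1% vs Campaign U 34.2%; Campaign U is higher overall.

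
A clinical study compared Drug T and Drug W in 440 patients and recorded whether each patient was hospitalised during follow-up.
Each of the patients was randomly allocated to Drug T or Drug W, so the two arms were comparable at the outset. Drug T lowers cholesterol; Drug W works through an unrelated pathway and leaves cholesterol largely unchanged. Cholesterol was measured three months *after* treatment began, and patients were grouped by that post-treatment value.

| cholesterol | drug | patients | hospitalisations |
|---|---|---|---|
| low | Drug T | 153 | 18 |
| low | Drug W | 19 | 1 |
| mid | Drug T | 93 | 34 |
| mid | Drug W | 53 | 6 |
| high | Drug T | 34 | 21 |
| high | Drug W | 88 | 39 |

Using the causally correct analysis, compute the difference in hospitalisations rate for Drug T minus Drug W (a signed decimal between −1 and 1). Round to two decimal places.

-0.03

The stratified and pooled comparisons disagree (Drug W wins within each cholesterol; Drug T wins overall), so the answer turns on the causal role of cholesterol.
Because the drug influences cholesterol, cholesterol is a post-treatment mediator, not a confounder. Stratifying on it would bias the estimate; the causal effect is the crude pooled difference.
The causal difference is the pooled difference: 0.261 − 0.287 = -0.027.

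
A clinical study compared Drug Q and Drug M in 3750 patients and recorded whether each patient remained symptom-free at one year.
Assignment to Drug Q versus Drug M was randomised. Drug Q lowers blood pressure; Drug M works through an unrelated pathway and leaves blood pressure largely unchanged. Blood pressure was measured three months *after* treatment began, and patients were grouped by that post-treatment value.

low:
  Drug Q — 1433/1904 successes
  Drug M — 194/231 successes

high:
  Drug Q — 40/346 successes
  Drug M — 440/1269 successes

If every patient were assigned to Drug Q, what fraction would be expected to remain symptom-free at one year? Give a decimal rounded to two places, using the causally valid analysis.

0.65

Stratifying would compare drugs among patients the drugs themselves sorted into blood pressure groups — a form of selection on an intermediate. The unconditioned pooled rates give the total causal effect.
So P(outcome | do(Drug Q)) is just the pooled rate for Drug Q: 1473/2250 = 0.655.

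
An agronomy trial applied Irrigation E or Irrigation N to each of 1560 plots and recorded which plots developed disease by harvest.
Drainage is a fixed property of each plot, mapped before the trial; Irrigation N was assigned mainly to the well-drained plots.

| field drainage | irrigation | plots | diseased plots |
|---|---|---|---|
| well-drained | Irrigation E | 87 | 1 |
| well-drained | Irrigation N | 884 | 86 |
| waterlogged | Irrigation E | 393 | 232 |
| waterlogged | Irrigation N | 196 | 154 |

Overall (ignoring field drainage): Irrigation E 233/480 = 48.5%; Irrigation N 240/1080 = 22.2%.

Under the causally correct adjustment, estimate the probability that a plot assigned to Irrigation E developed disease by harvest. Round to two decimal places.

0.23

The field drainage-specific comparison favours Irrigation E throughout, but the pooled figures favour Irrigation N. The question is whether to condition on field drainage.
Field drainage satisfies the back-door criterion: it is not a descendant of the irrigation, and it blocks the spurious path from irrigation to outcome. Adjusting for it (i.e., using the within-field drainage rates) gives the causal effect.
Standardising Irrigation E to the population field drainage mix: 0.622·1/87 + 0.378·232/393 = 0.230.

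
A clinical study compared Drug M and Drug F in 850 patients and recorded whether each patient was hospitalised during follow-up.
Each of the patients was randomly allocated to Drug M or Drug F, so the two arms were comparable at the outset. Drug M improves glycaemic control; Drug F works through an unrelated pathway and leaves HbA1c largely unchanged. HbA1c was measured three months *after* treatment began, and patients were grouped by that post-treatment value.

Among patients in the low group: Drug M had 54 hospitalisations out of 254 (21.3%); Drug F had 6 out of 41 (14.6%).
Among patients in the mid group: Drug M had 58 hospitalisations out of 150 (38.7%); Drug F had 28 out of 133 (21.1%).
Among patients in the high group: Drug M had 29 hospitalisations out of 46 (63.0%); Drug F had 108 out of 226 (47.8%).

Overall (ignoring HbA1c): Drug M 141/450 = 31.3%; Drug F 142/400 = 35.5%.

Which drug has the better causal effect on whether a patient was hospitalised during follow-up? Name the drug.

The stratified and pooled comparisons disagree (Drug F wins within each HbA1c; Drug M wins overall), so the answer turns on the causal role of HbA1c.
Stratifying would compare drugs among patients the drugs themselves sorted into HbA1c groups — a form of selection on an intermediate. The unconditioned pooled rates give the total causal effect.
Pooled: Drug M 31.3% vs Drug F 35.5%; Drug M is lower overall.

Drug M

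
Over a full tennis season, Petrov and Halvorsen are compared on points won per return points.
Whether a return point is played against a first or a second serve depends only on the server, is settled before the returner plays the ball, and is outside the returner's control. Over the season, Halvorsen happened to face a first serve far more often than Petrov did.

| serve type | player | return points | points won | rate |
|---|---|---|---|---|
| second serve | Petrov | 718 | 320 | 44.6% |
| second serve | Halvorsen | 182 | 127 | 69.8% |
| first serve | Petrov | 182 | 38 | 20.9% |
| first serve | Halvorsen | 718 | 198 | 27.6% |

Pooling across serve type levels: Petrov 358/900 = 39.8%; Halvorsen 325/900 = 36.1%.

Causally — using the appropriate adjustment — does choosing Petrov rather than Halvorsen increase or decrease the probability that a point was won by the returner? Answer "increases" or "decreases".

The stratified and pooled comparisons disagree (Halvorsen wins within each serve type; Petrov wins overall), so the answer turns on the causal role of serve type.
Nothing the player does changes serve type; the imbalance is an allocation artefact. With serve type also predicting the outcome, the pooled figure is confounded, and the within-stratum comparison is the causal one.
Within each level — second serve: 44.6% vs 69.8%; first serve: 20.9% vs 27.6% — Halvorsen is higher every time.

decreases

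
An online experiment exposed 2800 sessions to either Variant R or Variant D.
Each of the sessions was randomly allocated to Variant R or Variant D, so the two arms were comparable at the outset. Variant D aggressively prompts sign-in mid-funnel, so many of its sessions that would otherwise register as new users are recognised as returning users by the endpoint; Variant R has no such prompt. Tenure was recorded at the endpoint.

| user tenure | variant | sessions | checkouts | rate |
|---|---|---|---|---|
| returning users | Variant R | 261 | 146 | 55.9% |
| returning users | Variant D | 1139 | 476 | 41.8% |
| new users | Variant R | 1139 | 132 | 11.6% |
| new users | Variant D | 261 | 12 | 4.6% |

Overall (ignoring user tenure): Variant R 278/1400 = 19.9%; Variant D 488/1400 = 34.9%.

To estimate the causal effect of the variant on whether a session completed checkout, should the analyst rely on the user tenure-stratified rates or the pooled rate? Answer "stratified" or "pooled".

The stratified and pooled comparisons disagree (Variant R wins within each user tenure; Variant D wins overall), so the answer turns on the causal role of user tenure.
Because the variant influences user tenure, user tenure is a post-treatment mediator, not a confounder. Stratifying on it would bias the estimate; the causal effect is the crude pooled difference.
Pooled: Variant R 19.9% vs Variant D 34.9%; Variant D is higher overall.

pooled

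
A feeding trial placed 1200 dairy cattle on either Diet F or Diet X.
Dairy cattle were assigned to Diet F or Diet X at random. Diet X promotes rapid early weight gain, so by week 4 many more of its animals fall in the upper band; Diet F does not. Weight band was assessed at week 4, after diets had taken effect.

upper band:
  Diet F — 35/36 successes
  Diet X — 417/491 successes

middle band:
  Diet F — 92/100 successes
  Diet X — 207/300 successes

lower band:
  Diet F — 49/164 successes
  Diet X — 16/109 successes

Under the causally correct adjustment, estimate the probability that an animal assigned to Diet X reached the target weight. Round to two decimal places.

Within every week-4 weight band level Diet F has the higher rate, yet pooled Diet X does — Simpson's reversal.
Week-4 weight band lies on the pathway diet → week-4 weight band → outcome, so adjusting for it blocks the indirect effect. For the total causal effect of diet, use the unadjusted pooled rates.
So P(outcome | do(Diet X)) is just the pooled rate for Diet X: 640/900 = 0.711.

0.71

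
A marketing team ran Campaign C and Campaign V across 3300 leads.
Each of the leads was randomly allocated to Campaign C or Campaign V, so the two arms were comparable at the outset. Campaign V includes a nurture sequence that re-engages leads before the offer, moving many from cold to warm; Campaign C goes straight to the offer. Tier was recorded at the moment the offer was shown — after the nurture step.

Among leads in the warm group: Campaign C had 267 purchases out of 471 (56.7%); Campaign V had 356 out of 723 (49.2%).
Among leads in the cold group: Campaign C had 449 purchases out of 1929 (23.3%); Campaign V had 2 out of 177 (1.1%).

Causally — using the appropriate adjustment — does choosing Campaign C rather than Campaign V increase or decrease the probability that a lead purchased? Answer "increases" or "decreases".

Engagement tier lies on the pathway campaign → engagement tier → outcome, so adjusting for it blocks the indirect effect. For the total causal effect of campaign, use the unadjusted pooled rates.
Pooled: Campaign C 29.8% vs Campaign V 39.8%; Campaign V is higher overall.

decreases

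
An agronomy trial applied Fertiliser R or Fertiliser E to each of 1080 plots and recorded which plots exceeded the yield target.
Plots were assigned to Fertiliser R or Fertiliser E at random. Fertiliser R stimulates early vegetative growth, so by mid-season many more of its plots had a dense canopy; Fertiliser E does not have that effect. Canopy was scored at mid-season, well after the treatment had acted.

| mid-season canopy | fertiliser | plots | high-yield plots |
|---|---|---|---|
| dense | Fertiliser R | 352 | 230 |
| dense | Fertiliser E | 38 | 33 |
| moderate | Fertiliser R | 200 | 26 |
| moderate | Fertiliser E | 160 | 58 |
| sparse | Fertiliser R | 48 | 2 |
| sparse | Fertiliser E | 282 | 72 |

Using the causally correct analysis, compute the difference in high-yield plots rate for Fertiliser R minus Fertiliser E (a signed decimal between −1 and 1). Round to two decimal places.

+0.09

Within every mid-season canopy level Fertiliser E has the higher rate, yet pooled Fertiliser R does — Simpson's reversal.
Mid-season canopy lies on the pathway fertiliser → mid-season canopy → outcome, so adjusting for it blocks the indirect effect. For the total causal effect of fertiliser, use the unadjusted pooled rates.
The causal difference is the pooled difference: 0.430 − 0.340 = +0.090.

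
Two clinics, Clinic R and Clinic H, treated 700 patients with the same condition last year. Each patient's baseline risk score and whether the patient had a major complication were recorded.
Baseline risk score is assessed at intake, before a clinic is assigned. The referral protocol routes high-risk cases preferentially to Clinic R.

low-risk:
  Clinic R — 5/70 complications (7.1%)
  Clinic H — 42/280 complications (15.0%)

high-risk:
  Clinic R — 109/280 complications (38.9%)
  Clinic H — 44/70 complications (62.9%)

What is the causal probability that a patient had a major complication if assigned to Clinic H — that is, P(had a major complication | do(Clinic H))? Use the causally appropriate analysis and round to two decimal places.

Nothing the clinic does changes baseline risk score; the imbalance is an allocation artefact. With baseline risk score also predicting the outcome, the pooled figure is confounded, and the within-stratum comparison is the causal one.
Standardising Clinic H to the population baseline risk score mix: 0.500·42/280 + 0.500·44/70 = 0.389.

0.39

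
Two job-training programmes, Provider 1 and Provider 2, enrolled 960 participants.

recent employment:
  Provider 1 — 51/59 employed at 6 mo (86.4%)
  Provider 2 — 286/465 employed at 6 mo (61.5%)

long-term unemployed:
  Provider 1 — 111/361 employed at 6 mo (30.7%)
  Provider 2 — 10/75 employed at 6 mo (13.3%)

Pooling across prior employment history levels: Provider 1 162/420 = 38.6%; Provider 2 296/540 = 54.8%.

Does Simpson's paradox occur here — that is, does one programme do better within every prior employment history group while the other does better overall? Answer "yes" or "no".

Within each prior employment history level (recent employment 86.4% vs 61.5%; long-term unemployed 30.7% vs 13.3%), Provider 1 has the higher rate every time. Pooled: 38.6% vs 54.8% — Provider 2 has the higher rate overall. The two comparisons disagree.

yes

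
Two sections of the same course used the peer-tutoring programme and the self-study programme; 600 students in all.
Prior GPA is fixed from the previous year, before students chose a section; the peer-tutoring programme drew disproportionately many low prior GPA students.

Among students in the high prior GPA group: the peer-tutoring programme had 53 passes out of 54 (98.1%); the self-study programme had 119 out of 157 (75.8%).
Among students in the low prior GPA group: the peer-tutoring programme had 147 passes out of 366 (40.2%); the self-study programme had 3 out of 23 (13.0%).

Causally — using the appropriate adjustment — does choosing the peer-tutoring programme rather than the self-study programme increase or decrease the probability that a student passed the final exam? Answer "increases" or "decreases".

Prior GPA band satisfies the back-door criterion: it is not a descendant of the teaching method, and it blocks the spurious path from teaching method to outcome. Adjusting for it (i.e., using the within-prior GPA band rates) gives the causal effect.
Within each level — high prior GPA: 98.1% vs 75.8%; low prior GPA: 40.2% vs 13.0% — the peer-tutoring programme is higher every time.

increases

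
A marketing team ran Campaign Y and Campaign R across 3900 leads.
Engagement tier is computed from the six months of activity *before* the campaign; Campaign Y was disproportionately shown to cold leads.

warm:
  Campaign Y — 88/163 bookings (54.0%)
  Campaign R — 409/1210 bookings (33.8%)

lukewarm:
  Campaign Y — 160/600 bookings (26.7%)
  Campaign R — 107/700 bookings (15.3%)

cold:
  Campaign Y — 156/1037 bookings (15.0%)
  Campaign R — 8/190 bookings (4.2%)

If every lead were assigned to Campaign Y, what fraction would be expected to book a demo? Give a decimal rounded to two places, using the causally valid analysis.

0.33

Engagement tier satisfies the back-door criterion: it is not a descendant of the campaign, and it blocks the spurious path from campaign to outcome. Adjusting for it (i.e., using the within-engagement tier rates) gives the causal effect.
Standardising Campaign Y to the population engagement tier mix: 0.352·88/163 + 0.333·160/600 + 0.315·156/1037 = 0.326.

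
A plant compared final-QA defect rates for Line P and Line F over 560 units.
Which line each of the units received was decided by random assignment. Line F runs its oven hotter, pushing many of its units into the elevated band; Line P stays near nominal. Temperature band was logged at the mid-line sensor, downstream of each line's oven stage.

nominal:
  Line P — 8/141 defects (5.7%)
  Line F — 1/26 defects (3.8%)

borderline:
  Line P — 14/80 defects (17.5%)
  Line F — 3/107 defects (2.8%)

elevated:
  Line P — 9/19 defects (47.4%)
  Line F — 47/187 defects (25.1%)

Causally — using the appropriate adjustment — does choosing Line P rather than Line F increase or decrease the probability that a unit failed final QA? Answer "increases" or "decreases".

decreases

Stratifying would compare lines among units the lines themselves sorted into in-process temperature band groups — a form of selection on an intermediate. The unconditioned pooled rates give the total causal effect.
Pooled: Line P 12.9% vs Line F 15.9%; Line P is lower overall.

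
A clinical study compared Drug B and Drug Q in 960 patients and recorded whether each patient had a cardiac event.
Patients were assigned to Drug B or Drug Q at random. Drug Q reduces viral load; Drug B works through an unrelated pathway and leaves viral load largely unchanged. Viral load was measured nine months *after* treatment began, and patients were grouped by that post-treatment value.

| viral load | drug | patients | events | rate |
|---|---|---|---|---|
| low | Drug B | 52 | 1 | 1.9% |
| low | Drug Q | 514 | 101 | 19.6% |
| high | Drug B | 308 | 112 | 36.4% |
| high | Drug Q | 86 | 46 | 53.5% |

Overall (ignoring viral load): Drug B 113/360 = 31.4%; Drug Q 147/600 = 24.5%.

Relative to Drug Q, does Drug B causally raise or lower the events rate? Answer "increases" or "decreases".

increases

The stratified and pooled comparisons disagree (Drug B wins within each viral load; Drug Q wins overall), so the answer turns on the causal role of viral load.
Viral load is recorded after the drug and is itself shifted by it — it sits on the causal path from drug to outcome. Conditioning on a mediator would strip out part of the effect we want; the pooled comparison gives the total causal effect.
Pooled: Drug B 31.4% vs Drug Q 24.5%; Drug Q is lower overall.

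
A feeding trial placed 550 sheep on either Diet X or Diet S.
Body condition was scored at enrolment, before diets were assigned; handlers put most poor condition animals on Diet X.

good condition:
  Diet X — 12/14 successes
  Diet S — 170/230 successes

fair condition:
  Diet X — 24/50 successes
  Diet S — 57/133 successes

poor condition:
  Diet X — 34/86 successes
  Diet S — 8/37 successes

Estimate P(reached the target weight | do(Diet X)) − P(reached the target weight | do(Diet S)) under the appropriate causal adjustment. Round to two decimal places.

Diet X is higher inside every starting body condition stratum but Diet S is higher in aggregate. Whether to stratify depends on how starting body condition relates to the diet.
Here starting body condition is a common cause — it drives both which diet a case falls under and the outcome. The crude comparison mixes populations; the stratum-specific rates are the causally relevant ones.
Adjusting over the population distribution of starting body condition: 0.444·(0.857−0.739) + 0.333·(0.480−0.429) + 0.224·(0.395−0.216) = +0.110.

+0.11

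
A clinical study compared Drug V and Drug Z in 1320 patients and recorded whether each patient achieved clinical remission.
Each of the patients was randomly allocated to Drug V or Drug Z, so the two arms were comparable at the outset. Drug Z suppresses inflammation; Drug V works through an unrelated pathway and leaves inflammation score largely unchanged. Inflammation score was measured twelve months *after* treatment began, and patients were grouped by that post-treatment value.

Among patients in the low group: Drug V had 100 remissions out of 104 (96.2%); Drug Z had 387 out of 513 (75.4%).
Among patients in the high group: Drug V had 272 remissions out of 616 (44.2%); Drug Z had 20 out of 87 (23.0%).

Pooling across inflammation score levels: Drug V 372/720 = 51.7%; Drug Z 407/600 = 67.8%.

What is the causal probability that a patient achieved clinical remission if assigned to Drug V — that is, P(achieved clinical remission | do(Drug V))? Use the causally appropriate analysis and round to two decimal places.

0.52

Within every inflammation score level Drug V has the higher rate, yet pooled Drug Z does — Simpson's reversal.
Stratifying would compare drugs among patients the drugs themselves sorted into inflammation score groups — a form of selection on an intermediate. The unconditioned pooled rates give the total causal effect.
So P(outcome | do(Drug V)) is just the pooled rate for Drug V: 372/720 = 0.517.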